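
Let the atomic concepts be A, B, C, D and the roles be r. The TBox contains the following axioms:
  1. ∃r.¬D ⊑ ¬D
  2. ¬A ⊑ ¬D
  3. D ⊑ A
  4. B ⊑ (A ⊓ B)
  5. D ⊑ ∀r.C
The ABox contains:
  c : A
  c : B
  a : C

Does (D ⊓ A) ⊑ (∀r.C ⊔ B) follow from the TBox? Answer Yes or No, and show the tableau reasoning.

1. (D ⊓ A) ⊑ (∀r.C ⊔ B)  ⇔  ((D ⊓ A) ⊓ (∃r.¬C ⊓ ¬B)) unsat w.r.t. T
   all branches close; clash {D, ¬D} at x₀
2. Hence (D ⊓ A) ⊑ (∀r.C ⊔ B): entailed.

Yes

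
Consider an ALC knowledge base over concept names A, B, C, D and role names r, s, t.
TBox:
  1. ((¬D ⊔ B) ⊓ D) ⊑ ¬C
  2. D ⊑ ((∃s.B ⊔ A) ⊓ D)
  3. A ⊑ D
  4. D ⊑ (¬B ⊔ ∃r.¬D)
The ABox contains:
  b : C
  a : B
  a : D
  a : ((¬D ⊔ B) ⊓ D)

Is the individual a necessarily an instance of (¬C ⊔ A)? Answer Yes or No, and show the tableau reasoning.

Yes

1. a : (¬C ⊔ A)?  L(a) = {B, D, ((¬D ⊔ B) ⊓ D)} ∪ {(C ⊓ ¬A)}
   clash {C, ¬C} at a — a ∈ (¬C ⊔ A)
2. Hence a : (¬C ⊔ A): entailed.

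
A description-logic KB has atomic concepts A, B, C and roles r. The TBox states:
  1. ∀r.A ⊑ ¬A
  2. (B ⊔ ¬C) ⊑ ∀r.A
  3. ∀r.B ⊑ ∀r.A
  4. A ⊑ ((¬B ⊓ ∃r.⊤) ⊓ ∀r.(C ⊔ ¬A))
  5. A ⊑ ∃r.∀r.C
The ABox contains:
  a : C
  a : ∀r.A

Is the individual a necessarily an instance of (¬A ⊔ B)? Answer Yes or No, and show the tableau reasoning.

1. a : (¬A ⊔ B)?  L(a) = {C, ∀r.A} ∪ {(A ⊓ ¬B)}
   clash {A, ¬A} at a — a ∈ (¬A ⊔ B)
2. Hence a : (¬A ⊔ B): entailed.

Yes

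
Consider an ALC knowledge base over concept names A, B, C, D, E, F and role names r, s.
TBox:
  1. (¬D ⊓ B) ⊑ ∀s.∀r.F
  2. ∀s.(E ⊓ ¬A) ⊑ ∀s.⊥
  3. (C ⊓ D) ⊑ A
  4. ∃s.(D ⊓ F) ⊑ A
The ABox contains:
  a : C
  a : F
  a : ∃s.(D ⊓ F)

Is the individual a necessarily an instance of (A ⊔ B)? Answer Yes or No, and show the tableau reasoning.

1. a : (A ⊔ B)?  L(a) = {C, F, ∃s.(D ⊓ F)} ∪ {(¬A ⊓ ¬B)}
   clash {A, ¬A} at a — a ∈ (A ⊔ B)
2. Hence a : (A ⊔ B): entailed.

Yes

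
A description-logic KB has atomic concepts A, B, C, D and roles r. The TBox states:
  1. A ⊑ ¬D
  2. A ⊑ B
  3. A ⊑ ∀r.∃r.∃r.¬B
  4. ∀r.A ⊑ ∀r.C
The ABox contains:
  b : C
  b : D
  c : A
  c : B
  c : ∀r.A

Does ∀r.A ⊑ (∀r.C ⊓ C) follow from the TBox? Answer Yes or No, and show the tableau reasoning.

No

1. ∀r.A ⊑ (∀r.C ⊓ C)  ⇔  (∀r.A ⊓ (∃r.¬C ⊔ ¬C)) unsat w.r.t. T
   apply at x₀: ∀r.A⊑∀r.C
   open: L(x₀) ⊇ {¬A, ¬C, ∀r.A, ∀r.C}
2. Hence ∀r.A ⊑ (∀r.C ⊓ C): not entailed.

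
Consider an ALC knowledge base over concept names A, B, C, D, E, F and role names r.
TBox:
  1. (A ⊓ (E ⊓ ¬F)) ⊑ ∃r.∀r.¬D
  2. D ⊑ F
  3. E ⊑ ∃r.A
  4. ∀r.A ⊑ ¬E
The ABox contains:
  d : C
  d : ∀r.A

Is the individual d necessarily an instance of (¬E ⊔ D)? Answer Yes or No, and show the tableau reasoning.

Yes

1. d : (¬E ⊔ D)?  L(d) = {C, ∀r.A} ∪ {(E ⊓ ¬D)}
   clash {E, ¬E} at d — d ∈ (¬E ⊔ D)
2. Hence d : (¬E ⊔ D): entailed.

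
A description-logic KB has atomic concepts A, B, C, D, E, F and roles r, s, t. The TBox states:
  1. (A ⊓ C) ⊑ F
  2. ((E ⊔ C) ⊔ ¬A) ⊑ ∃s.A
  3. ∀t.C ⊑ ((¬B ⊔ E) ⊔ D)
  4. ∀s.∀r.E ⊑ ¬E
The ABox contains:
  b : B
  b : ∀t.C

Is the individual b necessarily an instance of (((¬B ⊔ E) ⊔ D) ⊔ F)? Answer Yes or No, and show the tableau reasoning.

Yes

1. b : (((¬B ⊔ E) ⊔ D) ⊔ F)?  L(b) = {B, ∀t.C} ∪ {(((B ⊓ ¬E) ⊓ ¬D) ⊓ ¬F)}
   clash {F, ¬F} at b — b ∈ (((¬B ⊔ E) ⊔ D) ⊔ F)
2. Hence b : (((¬B ⊔ E) ⊔ D) ⊔ F): entailed.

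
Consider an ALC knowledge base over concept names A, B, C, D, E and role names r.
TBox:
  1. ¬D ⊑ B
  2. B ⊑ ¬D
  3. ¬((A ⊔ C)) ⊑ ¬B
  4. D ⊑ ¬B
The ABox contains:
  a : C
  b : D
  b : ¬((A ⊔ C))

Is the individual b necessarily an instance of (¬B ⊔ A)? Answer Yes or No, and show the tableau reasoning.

1. b : (¬B ⊔ A)?  L(b) = {D, ¬((A ⊔ C))} ∪ {(B ⊓ ¬A)}
   clash {B, ¬B} at b — b ∈ (¬B ⊔ A)
2. Hence b : (¬B ⊔ A): entailed.

Yes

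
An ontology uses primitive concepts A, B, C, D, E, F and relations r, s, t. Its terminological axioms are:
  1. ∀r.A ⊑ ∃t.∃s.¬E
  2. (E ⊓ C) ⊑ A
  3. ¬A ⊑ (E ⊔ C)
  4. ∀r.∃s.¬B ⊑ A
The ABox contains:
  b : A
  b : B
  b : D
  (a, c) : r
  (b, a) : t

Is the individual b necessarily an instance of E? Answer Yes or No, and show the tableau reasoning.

No

1. b : E?  L(b) = {A, B, D} ∪ {¬E}
   open: L(b) ⊇ {A, B, D, ¬E, ∃r.¬A} (+ ∃-successors) — b ∉ E possible
2. Hence b : E: not entailed.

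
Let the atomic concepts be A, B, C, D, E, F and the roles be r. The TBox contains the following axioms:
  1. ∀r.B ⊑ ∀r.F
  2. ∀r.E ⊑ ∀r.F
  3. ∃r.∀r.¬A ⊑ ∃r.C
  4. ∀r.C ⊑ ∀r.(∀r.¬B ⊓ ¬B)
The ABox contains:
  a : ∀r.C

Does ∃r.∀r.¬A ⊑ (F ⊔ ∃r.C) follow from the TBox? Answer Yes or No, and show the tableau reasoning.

Yes

1. ∃r.∀r.¬A ⊑ (F ⊔ ∃r.C)  ⇔  (∃r.∀r.¬A ⊓ (¬F ⊓ ∀r.¬C)) unsat w.r.t. T
   all branches close; clash {C, ¬C} at an ∃-successor
2. Hence ∃r.∀r.¬A ⊑ (F ⊔ ∃r.C): entailed.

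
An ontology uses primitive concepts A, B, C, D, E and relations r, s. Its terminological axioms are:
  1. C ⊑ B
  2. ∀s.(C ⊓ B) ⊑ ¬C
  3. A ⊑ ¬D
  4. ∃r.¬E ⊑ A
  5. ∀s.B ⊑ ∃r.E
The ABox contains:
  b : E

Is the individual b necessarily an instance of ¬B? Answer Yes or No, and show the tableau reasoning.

No

1. b : ¬B?  L(b) = {E} ∪ {B}
   open: L(b) ⊇ {B, E, ¬A, ∀r.E, ∃s.(¬C ⊔ ¬B), …} (+ ∃-successors) — b ∉ ¬B possible
2. Hence b : ¬B: not entailed.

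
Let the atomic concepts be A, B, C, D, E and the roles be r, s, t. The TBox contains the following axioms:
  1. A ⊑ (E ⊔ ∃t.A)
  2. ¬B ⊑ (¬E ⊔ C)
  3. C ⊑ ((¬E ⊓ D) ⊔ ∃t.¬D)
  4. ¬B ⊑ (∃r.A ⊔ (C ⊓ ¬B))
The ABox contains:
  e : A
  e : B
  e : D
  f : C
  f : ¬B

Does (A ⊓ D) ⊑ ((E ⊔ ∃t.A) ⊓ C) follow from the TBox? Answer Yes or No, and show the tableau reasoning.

1. (A ⊓ D) ⊑ ((E ⊔ ∃t.A) ⊓ C)  ⇔  ((A ⊓ D) ⊓ ((¬E ⊓ ∀t.¬A) ⊔ ¬C)) unsat w.r.t. T
   apply at x₀: A⊑(E ⊔ ∃t.A)
   open: L(x₀) ⊇ {A, B, D, E, ¬C}
2. Hence (A ⊓ D) ⊑ ((E ⊔ ∃t.A) ⊓ C): not entailed.

No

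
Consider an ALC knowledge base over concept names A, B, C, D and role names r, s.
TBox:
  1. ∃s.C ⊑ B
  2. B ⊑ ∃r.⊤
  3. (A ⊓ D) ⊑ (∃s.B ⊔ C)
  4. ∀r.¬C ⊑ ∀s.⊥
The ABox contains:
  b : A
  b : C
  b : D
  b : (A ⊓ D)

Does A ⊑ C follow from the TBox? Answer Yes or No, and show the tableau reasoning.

No

1. A ⊑ C  ⇔  (A ⊓ ¬C) unsat w.r.t. T
   open: L(x₀) ⊇ {A, ¬B, ¬C, ¬D, ∀s.¬C, …} (+ ∃-successors)
2. Hence A ⊑ C: not entailed.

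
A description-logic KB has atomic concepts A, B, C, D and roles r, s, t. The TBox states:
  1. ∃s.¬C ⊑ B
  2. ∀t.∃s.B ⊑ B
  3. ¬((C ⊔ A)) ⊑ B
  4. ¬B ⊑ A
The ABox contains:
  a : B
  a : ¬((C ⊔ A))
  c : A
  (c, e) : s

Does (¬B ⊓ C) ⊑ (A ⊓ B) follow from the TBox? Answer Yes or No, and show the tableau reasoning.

No

1. (¬B ⊓ C) ⊑ (A ⊓ B)  ⇔  ((¬B ⊓ C) ⊓ (¬A ⊔ ¬B)) unsat w.r.t. T
   apply at x₀: ¬B⊑A
   open: L(x₀) ⊇ {A, C, ¬B, ∀s.C, ∃t.∀s.¬B} (+ ∃-successors)
2. Hence (¬B ⊓ C) ⊑ (A ⊓ B): not entailed.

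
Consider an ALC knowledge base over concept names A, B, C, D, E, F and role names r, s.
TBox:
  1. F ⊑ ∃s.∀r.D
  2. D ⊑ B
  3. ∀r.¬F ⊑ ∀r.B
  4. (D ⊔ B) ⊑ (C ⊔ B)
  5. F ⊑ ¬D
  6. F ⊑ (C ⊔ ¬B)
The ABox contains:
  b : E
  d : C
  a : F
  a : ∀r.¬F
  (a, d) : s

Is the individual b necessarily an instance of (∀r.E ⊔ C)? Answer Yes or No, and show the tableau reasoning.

No

1. b : (∀r.E ⊔ C)?  L(b) = {E} ∪ {(∃r.¬E ⊓ ¬C)}
   open: L(b) ⊇ {E, ¬B, ¬C, ¬D, ¬F, …} (+ ∃-successors) — b ∉ (∀r.E ⊔ C) possible
2. Hence b : (∀r.E ⊔ C): not entailed.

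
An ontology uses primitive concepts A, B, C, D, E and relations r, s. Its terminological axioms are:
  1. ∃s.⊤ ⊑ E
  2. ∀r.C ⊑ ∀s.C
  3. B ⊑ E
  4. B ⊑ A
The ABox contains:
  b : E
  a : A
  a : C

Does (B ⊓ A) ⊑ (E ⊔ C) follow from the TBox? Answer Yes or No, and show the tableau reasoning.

1. (B ⊓ A) ⊑ (E ⊔ C)  ⇔  ((B ⊓ A) ⊓ (¬E ⊓ ¬C)) unsat w.r.t. T
   all branches close; clash {E, ¬E} at x₀
2. Hence (B ⊓ A) ⊑ (E ⊔ C): entailed.

Yes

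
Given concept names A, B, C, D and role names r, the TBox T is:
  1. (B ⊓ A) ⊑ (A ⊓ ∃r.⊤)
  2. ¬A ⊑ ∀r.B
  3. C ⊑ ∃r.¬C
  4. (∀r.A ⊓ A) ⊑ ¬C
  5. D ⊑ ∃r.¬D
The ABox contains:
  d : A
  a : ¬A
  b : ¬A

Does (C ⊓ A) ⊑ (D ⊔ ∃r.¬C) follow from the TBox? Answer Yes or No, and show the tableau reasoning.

1. (C ⊓ A) ⊑ (D ⊔ ∃r.¬C)  ⇔  ((C ⊓ A) ⊓ (¬D ⊓ ∀r.C)) unsat w.r.t. T
   all branches close; clash {C, ¬C} at x₀
2. Hence (C ⊓ A) ⊑ (D ⊔ ∃r.¬C): entailed.

Yes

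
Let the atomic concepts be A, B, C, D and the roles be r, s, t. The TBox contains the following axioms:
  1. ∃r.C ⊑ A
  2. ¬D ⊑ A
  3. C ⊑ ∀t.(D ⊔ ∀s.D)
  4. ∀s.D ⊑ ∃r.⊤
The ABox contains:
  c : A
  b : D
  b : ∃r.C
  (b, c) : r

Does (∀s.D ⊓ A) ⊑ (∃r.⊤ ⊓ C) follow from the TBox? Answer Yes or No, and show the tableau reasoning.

No

1. (∀s.D ⊓ A) ⊑ (∃r.⊤ ⊓ C)  ⇔  ((∀s.D ⊓ A) ⊓ (∀r.⊥ ⊔ ¬C)) unsat w.r.t. T
   apply at x₀: ∀s.D⊑∃r.⊤
   open: L(x₀) ⊇ {A, ¬C, ∀s.D, ∃r.⊤} (+ ∃-successors)
2. Hence (∀s.D ⊓ A) ⊑ (∃r.⊤ ⊓ C): not entailed.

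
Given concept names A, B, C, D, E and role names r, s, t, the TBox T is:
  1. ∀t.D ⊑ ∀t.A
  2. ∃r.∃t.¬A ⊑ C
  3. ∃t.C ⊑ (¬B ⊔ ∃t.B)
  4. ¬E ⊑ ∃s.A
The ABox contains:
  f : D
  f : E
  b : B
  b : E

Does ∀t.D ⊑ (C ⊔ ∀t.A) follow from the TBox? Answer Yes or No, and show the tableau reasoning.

1. ∀t.D ⊑ (C ⊔ ∀t.A)  ⇔  (∀t.D ⊓ (¬C ⊓ ∃t.¬A)) unsat w.r.t. T
   all branches close; clash {C, ¬C} at x₀
2. Hence ∀t.D ⊑ (C ⊔ ∀t.A): entailed.

Yes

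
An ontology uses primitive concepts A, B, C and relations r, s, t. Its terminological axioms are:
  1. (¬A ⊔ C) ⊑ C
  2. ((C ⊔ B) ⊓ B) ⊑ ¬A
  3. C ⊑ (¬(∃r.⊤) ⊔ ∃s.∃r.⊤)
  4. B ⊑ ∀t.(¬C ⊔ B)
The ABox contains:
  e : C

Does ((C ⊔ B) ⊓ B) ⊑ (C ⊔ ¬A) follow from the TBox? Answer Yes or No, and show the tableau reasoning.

1. ((C ⊔ B) ⊓ B) ⊑ (C ⊔ ¬A)  ⇔  (((C ⊔ B) ⊓ B) ⊓ (¬C ⊓ A)) unsat w.r.t. T
   all branches close; clash {C, ¬C} at x₀
2. Hence ((C ⊔ B) ⊓ B) ⊑ (C ⊔ ¬A): entailed.

Yes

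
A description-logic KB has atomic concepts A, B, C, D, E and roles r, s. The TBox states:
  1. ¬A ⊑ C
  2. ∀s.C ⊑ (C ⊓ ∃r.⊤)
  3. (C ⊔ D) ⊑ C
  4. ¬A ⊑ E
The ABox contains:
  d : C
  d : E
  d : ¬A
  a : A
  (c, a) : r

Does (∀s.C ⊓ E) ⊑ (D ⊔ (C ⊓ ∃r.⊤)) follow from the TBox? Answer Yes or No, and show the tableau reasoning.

1. (∀s.C ⊓ E) ⊑ (D ⊔ (C ⊓ ∃r.⊤))  ⇔  ((∀s.C ⊓ E) ⊓ (¬D ⊓ (¬C ⊔ ∀r.⊥))) unsat w.r.t. T
   all branches close; clash ⊥ at an ∃-successor
2. Hence (∀s.C ⊓ E) ⊑ (D ⊔ (C ⊓ ∃r.⊤)): entailed.

Yes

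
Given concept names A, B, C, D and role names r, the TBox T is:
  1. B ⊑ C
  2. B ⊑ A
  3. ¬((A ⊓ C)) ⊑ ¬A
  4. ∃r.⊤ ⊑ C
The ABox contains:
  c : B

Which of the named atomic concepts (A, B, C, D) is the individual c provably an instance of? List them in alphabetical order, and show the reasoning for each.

1. c : A?  L(c) = {B} ∪ {¬A}
   clash {A, ¬A} at c — c ∈ A
2. c : B?  L(c) = {B} ∪ {¬B}
   clash {B, ¬B} at c — c ∈ B
3. c : C?  L(c) = {B} ∪ {¬C}
   clash {A, ¬A} at c — c ∈ C
4. c : D?  L(c) = {B} ∪ {¬D}
   apply at c: B⊑C; B⊑A
   open: L(c) ⊇ {A, B, C, ¬D} — c ∉ D possible
5. Entailed for c: {A, B, C}

{A, B, C}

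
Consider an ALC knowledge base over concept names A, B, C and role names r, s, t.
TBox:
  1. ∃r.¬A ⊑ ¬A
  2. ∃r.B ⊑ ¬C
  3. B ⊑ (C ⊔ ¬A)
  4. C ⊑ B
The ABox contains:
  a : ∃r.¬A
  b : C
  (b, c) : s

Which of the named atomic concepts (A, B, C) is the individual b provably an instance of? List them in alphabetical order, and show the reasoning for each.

1. b : A?  L(b) = {C} ∪ {¬A}
   apply at b: C⊑B
   open: L(b) ⊇ {B, C, ¬A, ∀r.¬B} — b ∉ A possible
2. b : B?  L(b) = {C} ∪ {¬B}
   clash {B, ¬B} at b — b ∈ B
3. b : C?  L(b) = {C} ∪ {¬C}
   clash {C, ¬C} at b — b ∈ C
4. Entailed for b: {B, C}

{B, C}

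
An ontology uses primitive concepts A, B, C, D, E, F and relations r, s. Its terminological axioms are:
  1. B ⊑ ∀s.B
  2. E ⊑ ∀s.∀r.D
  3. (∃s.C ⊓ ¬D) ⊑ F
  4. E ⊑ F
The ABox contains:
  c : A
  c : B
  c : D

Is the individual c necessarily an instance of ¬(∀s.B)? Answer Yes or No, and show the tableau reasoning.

No

1. c : ¬(∀s.B)?  L(c) = {A, B, D} ∪ {∀s.B}
   open: L(c) ⊇ {A, B, D, ¬E, ∀s.B} — c ∉ ¬(∀s.B) possible
2. Hence c : ¬(∀s.B): not entailed.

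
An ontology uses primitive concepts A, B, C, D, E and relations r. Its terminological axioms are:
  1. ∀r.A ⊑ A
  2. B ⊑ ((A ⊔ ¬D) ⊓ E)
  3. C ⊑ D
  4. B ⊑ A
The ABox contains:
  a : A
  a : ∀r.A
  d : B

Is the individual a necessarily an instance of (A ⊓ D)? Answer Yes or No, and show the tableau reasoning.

No

1. a : (A ⊓ D)?  L(a) = {A, ∀r.A} ∪ {(¬A ⊔ ¬D)}
   open: L(a) ⊇ {A, ¬B, ¬C, ¬D, ∀r.A} — a ∉ (A ⊓ D) possible
2. Hence a : (A ⊓ D): not entailed.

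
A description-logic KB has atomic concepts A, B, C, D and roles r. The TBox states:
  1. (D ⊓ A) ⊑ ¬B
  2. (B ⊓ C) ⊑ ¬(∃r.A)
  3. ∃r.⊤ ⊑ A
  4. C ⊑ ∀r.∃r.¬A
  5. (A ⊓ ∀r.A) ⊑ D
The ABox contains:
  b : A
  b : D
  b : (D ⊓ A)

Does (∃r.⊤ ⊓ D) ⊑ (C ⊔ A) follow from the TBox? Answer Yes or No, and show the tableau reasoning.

1. (∃r.⊤ ⊓ D) ⊑ (C ⊔ A)  ⇔  ((∃r.⊤ ⊓ D) ⊓ (¬C ⊓ ¬A)) unsat w.r.t. T
   all branches close; clash {A, ¬A} at x₀
2. Hence (∃r.⊤ ⊓ D) ⊑ (C ⊔ A): entailed.

Yes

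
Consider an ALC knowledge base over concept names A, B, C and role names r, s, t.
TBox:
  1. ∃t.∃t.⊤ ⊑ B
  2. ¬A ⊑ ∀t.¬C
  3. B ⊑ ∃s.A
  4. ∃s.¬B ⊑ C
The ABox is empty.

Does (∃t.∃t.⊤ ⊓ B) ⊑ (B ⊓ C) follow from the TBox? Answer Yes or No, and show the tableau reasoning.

No

1. (∃t.∃t.⊤ ⊓ B) ⊑ (B ⊓ C)  ⇔  ((∃t.∃t.⊤ ⊓ B) ⊓ (¬B ⊔ ¬C)) unsat w.r.t. T
   apply at x₀: B⊑∃s.A
   open: L(x₀) ⊇ {A, B, ¬C, ∀s.B, ∃s.A, …} (+ ∃-successors)
2. Hence (∃t.∃t.⊤ ⊓ B) ⊑ (B ⊓ C): not entailed.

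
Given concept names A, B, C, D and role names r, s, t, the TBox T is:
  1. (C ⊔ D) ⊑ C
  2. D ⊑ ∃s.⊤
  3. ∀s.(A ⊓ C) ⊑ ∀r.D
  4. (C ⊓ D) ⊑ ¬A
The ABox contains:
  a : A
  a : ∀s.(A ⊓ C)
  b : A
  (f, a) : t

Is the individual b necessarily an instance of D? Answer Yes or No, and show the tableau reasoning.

1. b : D?  L(b) = {A} ∪ {¬D}
   open: L(b) ⊇ {A, ¬C, ¬D, ∃s.(¬A ⊔ ¬C)} (+ ∃-successors) — b ∉ D possible
2. Hence b : D: not entailed.

No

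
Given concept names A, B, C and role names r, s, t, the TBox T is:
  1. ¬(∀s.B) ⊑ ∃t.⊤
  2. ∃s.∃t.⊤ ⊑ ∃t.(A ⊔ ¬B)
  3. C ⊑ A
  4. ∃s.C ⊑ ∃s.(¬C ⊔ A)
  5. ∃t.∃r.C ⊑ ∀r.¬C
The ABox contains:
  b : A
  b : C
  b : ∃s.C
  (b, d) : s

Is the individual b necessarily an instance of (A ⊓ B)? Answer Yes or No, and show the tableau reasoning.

No

1. b : (A ⊓ B)?  L(b) = {A, C, ∃s.C} ∪ {(¬A ⊔ ¬B)}
   apply at b: ∃s.C⊑∃s.(¬C ⊔ A)
   open: L(b) ⊇ {A, C, ¬B, ∀s.B, ∀s.∀t.⊥, …} (+ ∃-successors) — b ∉ (A ⊓ B) possible
2. Hence b : (A ⊓ B): not entailed.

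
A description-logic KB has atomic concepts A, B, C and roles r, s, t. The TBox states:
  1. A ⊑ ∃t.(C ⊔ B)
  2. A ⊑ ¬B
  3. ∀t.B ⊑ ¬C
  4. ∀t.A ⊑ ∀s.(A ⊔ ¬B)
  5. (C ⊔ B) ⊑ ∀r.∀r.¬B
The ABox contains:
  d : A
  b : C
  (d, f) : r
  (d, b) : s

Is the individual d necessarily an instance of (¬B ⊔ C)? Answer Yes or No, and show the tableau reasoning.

1. d : (¬B ⊔ C)?  L(d) = {A} ∪ {(B ⊓ ¬C)}
   clash {B, ¬B} at d — d ∈ (¬B ⊔ C)
2. Hence d : (¬B ⊔ C): entailed.

Yes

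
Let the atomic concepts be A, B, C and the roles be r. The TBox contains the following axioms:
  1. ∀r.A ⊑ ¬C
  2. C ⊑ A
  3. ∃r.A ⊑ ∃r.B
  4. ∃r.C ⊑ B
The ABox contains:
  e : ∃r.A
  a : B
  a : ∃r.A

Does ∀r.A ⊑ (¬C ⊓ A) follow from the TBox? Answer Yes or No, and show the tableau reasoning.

No

1. ∀r.A ⊑ (¬C ⊓ A)  ⇔  (∀r.A ⊓ (C ⊔ ¬A)) unsat w.r.t. T
   apply at x₀: ∀r.A⊑¬C
   open: L(x₀) ⊇ {¬A, ¬C, ∀r.A, ∀r.¬A, ∀r.¬C}
2. Hence ∀r.A ⊑ (¬C ⊓ A): not entailed.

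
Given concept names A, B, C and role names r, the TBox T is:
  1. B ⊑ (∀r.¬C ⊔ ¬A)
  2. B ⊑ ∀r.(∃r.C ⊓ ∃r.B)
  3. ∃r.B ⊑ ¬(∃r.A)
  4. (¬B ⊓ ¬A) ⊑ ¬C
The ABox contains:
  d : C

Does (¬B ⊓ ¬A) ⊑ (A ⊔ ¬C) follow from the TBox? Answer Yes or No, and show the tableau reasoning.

1. (¬B ⊓ ¬A) ⊑ (A ⊔ ¬C)  ⇔  ((¬B ⊓ ¬A) ⊓ (¬A ⊓ C)) unsat w.r.t. T
   all branches close; clash {C, ¬C} at x₀
2. Hence (¬B ⊓ ¬A) ⊑ (A ⊔ ¬C): entailed.

Yes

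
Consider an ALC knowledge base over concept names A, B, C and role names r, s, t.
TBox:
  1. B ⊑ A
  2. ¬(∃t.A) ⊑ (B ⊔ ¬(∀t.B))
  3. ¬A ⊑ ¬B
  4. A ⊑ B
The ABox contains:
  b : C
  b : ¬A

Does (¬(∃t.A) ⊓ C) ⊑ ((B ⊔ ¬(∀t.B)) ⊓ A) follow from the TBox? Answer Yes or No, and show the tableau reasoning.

1. (¬(∃t.A) ⊓ C) ⊑ ((B ⊔ ¬(∀t.B)) ⊓ A)  ⇔  ((∀t.¬A ⊓ C) ⊓ ((¬B ⊓ ∀t.B) ⊔ ¬A)) unsat w.r.t. T
   apply at x₀: ¬(∃t.A)⊑(B ⊔ ¬(∀t.B))
   open: L(x₀) ⊇ {C, ¬A, ¬B, ∀t.¬A, ∃t.¬B} (+ ∃-successors)
2. Hence (¬(∃t.A) ⊓ C) ⊑ ((B ⊔ ¬(∀t.B)) ⊓ A): not entailed.

No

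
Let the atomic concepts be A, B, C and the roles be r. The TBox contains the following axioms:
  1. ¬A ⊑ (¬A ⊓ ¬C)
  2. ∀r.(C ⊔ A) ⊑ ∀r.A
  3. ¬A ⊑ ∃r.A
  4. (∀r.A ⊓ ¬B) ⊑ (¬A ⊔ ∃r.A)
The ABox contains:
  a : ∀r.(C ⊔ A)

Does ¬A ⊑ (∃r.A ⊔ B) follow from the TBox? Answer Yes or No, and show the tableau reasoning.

Yes

1. ¬A ⊑ (∃r.A ⊔ B)  ⇔  (¬A ⊓ (∀r.¬A ⊓ ¬B)) unsat w.r.t. T
   all branches close; clash {A, ¬A} at an ∃-successor
2. Hence ¬A ⊑ (∃r.A ⊔ B): entailed.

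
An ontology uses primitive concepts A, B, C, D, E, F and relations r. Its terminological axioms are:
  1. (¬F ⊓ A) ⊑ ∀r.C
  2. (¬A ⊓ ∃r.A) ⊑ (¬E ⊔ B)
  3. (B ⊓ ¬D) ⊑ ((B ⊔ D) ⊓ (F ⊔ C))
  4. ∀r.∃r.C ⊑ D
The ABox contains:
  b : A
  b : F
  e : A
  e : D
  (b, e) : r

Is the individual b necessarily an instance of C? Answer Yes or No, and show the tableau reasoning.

No

1. b : C?  L(b) = {A, F} ∪ {¬C}
   open: L(b) ⊇ {A, F, ¬B, ¬C, ∃r.∀r.¬C} (+ ∃-successors) — b ∉ C possible
2. Hence b : C: not entailed.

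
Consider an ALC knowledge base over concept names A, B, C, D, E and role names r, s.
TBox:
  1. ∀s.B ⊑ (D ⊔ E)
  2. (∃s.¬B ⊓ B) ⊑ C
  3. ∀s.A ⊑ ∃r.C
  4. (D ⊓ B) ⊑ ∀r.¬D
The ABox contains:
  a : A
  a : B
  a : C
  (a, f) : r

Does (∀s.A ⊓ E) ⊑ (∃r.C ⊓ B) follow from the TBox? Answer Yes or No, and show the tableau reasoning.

No

1. (∀s.A ⊓ E) ⊑ (∃r.C ⊓ B)  ⇔  ((∀s.A ⊓ E) ⊓ (∀r.¬C ⊔ ¬B)) unsat w.r.t. T
   apply at x₀: ∀s.A⊑∃r.C
   open: L(x₀) ⊇ {E, ¬B, ¬D, ∀s.A, ∀s.B, …} (+ ∃-successors)
2. Hence (∀s.A ⊓ E) ⊑ (∃r.C ⊓ B): not entailed.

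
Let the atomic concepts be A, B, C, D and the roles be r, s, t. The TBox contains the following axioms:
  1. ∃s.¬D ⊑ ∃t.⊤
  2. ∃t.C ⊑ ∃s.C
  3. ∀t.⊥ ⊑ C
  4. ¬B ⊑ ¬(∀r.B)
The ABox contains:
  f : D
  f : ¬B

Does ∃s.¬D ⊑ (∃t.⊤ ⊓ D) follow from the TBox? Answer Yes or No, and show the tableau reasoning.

1. ∃s.¬D ⊑ (∃t.⊤ ⊓ D)  ⇔  (∃s.¬D ⊓ (∀t.⊥ ⊔ ¬D)) unsat w.r.t. T
   apply at x₀: ∃s.¬D⊑∃t.⊤
   open: L(x₀) ⊇ {B, ¬D, ∀t.¬C, ∃s.¬D, ∃t.⊤} (+ ∃-successors)
2. Hence ∃s.¬D ⊑ (∃t.⊤ ⊓ D): not entailed.

No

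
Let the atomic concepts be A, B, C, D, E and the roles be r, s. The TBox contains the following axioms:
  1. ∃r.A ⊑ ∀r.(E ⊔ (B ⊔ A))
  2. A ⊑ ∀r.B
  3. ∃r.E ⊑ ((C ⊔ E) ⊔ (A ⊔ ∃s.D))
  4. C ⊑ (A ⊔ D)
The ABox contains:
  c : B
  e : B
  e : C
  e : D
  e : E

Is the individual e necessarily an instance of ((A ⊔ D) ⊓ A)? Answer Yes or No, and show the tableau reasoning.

No

1. e : ((A ⊔ D) ⊓ A)?  L(e) = {B, C, D, E} ∪ {((¬A ⊓ ¬D) ⊔ ¬A)}
   apply at e: C⊑(A ⊔ D)
   open: L(e) ⊇ {B, C, D, E, ¬A, …} — e ∉ ((A ⊔ D) ⊓ A) possible
2. Hence e : ((A ⊔ D) ⊓ A): not entailed.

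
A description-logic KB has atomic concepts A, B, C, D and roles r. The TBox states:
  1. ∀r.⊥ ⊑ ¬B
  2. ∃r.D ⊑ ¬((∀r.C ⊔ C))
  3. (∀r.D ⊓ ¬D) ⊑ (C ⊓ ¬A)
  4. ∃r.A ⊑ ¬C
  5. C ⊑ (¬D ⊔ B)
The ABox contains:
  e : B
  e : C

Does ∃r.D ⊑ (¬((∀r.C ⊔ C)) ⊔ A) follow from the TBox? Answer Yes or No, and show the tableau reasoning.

Yes

1. ∃r.D ⊑ (¬((∀r.C ⊔ C)) ⊔ A)  ⇔  (∃r.D ⊓ ((∀r.C ⊔ C) ⊓ ¬A)) unsat w.r.t. T
   all branches close; clash {B, ¬B} at x₀
2. Hence ∃r.D ⊑ (¬((∀r.C ⊔ C)) ⊔ A): entailed.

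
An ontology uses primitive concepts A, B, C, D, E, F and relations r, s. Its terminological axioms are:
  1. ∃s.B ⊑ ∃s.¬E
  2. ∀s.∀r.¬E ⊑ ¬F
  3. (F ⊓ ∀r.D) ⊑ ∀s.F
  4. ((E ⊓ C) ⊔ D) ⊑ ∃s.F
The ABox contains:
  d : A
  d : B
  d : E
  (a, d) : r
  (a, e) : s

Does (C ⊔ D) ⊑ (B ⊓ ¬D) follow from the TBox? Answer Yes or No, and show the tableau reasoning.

1. (C ⊔ D) ⊑ (B ⊓ ¬D)  ⇔  ((C ⊔ D) ⊓ (¬B ⊔ D)) unsat w.r.t. T
   open: L(x₀) ⊇ {C, ¬B, ¬D, ¬E, ¬F, …} (+ ∃-successors)
2. Hence (C ⊔ D) ⊑ (B ⊓ ¬D): not entailed.

No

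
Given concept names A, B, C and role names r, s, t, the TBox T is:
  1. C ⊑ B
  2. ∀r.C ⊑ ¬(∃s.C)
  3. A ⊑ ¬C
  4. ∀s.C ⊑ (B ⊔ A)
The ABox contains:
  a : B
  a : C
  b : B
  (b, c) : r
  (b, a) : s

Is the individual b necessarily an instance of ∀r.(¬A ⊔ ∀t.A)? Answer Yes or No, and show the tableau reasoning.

1. b : ∀r.(¬A ⊔ ∀t.A)?  L(b) = {B} ∪ {∃r.(A ⊓ ∃t.¬A)}
   open: L(b) ⊇ {B, ¬A, ∃r.(A ⊓ ∃t.¬A), ∃r.¬C, ∃s.¬C} (+ ∃-successors) — b ∉ ∀r.(¬A ⊔ ∀t.A) possible
2. Hence b : ∀r.(¬A ⊔ ∀t.A): not entailed.

No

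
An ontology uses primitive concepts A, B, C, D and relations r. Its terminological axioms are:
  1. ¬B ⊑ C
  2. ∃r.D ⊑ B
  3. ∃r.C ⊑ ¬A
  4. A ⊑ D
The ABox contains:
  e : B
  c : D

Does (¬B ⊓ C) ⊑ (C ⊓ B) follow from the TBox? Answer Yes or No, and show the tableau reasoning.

No

1. (¬B ⊓ C) ⊑ (C ⊓ B)  ⇔  ((¬B ⊓ C) ⊓ (¬C ⊔ ¬B)) unsat w.r.t. T
   open: L(x₀) ⊇ {C, ¬A, ¬B, ∀r.¬D}
2. Hence (¬B ⊓ C) ⊑ (C ⊓ B): not entailed.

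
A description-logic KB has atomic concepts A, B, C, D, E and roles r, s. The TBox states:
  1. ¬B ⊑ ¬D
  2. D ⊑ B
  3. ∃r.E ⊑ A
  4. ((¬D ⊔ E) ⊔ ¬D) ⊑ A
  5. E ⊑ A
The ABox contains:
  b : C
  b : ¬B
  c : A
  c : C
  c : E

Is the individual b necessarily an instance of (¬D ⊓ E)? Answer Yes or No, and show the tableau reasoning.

No

1. b : (¬D ⊓ E)?  L(b) = {C, ¬B} ∪ {(D ⊔ ¬E)}
   apply at b: ¬B⊑¬D
   open: L(b) ⊇ {A, C, ¬B, ¬D, ¬E, …} — b ∉ (¬D ⊓ E) possible
2. Hence b : (¬D ⊓ E): not entailed.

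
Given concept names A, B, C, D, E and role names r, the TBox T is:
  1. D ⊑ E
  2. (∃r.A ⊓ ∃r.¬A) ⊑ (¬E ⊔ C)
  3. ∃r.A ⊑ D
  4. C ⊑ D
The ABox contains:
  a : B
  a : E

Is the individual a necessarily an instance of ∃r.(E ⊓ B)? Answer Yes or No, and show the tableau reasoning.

1. a : ∃r.(E ⊓ B)?  L(a) = {B, E} ∪ {∀r.(¬E ⊔ ¬B)}
   open: L(a) ⊇ {B, E, ¬C, ∀r.(¬E ⊔ ¬B), ∀r.¬A} — a ∉ ∃r.(E ⊓ B) possible
2. Hence a : ∃r.(E ⊓ B): not entailed.

No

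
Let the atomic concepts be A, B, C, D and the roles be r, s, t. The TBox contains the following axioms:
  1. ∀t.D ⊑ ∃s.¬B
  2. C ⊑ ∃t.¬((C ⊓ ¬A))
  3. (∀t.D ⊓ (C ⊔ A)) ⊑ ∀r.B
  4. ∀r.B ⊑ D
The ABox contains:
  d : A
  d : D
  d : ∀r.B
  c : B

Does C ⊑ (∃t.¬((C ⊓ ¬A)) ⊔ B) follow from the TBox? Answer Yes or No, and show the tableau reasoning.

1. C ⊑ (∃t.¬((C ⊓ ¬A)) ⊔ B)  ⇔  (C ⊓ (∀t.(C ⊓ ¬A) ⊓ ¬B)) unsat w.r.t. T
   all branches close; clash {A, ¬A} at an ∃-successor
2. Hence C ⊑ (∃t.¬((C ⊓ ¬A)) ⊔ B): entailed.

Yes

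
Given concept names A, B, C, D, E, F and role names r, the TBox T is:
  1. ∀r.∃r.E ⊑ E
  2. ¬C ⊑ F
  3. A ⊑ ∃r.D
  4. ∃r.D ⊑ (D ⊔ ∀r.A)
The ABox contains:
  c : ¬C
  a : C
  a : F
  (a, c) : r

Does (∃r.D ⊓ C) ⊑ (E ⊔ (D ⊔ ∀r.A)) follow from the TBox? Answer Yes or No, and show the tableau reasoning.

1. (∃r.D ⊓ C) ⊑ (E ⊔ (D ⊔ ∀r.A))  ⇔  ((∃r.D ⊓ C) ⊓ (¬E ⊓ (¬D ⊓ ∃r.¬A))) unsat w.r.t. T
   all branches close; clash {E, ¬E} at x₀
2. Hence (∃r.D ⊓ C) ⊑ (E ⊔ (D ⊔ ∀r.A)): entailed.

Yes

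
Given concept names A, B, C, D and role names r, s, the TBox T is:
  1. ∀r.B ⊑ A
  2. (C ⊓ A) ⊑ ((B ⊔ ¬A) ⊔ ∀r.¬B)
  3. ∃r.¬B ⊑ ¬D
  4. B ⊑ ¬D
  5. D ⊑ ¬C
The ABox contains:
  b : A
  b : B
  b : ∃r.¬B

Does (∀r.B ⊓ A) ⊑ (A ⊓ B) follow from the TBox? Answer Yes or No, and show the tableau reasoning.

No

1. (∀r.B ⊓ A) ⊑ (A ⊓ B)  ⇔  ((∀r.B ⊓ A) ⊓ (¬A ⊔ ¬B)) unsat w.r.t. T
   open: L(x₀) ⊇ {A, ¬B, ¬C, ¬D, ∀r.B}
2. Hence (∀r.B ⊓ A) ⊑ (A ⊓ B): not entailed.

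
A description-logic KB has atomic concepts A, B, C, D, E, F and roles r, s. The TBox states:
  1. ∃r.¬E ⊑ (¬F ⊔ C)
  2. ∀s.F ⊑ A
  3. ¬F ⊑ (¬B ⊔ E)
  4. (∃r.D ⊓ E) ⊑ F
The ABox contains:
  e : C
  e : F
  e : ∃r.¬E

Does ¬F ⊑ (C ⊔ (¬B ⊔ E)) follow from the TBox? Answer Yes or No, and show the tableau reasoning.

1. ¬F ⊑ (C ⊔ (¬B ⊔ E))  ⇔  (¬F ⊓ (¬C ⊓ (B ⊓ ¬E))) unsat w.r.t. T
   all branches close; clash {E, ¬E} at x₀
2. Hence ¬F ⊑ (C ⊔ (¬B ⊔ E)): entailed.

Yes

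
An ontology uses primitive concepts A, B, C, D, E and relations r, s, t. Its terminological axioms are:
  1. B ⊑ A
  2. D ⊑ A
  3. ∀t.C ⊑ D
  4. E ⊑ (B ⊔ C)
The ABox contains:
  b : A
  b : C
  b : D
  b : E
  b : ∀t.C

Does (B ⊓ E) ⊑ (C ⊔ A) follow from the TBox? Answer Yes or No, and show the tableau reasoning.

1. (B ⊓ E) ⊑ (C ⊔ A)  ⇔  ((B ⊓ E) ⊓ (¬C ⊓ ¬A)) unsat w.r.t. T
   all branches close; clash {A, ¬A} at x₀
2. Hence (B ⊓ E) ⊑ (C ⊔ A): entailed.

Yes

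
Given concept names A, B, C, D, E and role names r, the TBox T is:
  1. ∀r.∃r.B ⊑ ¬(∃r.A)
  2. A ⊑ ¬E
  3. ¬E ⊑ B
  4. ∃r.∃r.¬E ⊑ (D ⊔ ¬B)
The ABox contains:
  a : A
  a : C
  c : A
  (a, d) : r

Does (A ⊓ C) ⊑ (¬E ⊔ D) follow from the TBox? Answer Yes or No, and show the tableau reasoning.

Yes

1. (A ⊓ C) ⊑ (¬E ⊔ D)  ⇔  ((A ⊓ C) ⊓ (E ⊓ ¬D)) unsat w.r.t. T
   all branches close; clash {E, ¬E} at x₀
2. Hence (A ⊓ C) ⊑ (¬E ⊔ D): entailed.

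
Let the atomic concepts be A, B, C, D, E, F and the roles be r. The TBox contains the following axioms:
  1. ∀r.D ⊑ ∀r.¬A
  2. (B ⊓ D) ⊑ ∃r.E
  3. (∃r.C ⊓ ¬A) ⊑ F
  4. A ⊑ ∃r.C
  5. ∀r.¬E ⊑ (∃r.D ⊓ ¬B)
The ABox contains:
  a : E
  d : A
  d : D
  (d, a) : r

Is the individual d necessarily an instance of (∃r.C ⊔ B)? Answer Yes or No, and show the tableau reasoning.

Yes

1. d : (∃r.C ⊔ B)?  L(d) = {A, D} ∪ {(∀r.¬C ⊓ ¬B)}
   clash {C, ¬C} at an ∃-successor — d ∈ (∃r.C ⊔ B)
2. Hence d : (∃r.C ⊔ B): entailed.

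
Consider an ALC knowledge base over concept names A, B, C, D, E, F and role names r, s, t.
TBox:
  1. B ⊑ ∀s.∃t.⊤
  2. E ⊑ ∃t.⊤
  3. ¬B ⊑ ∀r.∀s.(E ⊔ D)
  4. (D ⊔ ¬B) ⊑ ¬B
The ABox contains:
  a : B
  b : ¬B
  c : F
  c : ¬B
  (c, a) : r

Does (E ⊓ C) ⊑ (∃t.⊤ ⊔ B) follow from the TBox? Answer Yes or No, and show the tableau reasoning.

Yes

1. (E ⊓ C) ⊑ (∃t.⊤ ⊔ B)  ⇔  ((E ⊓ C) ⊓ (∀t.⊥ ⊓ ¬B)) unsat w.r.t. T
   all branches close; clash ⊥ at an ∃-successor
2. Hence (E ⊓ C) ⊑ (∃t.⊤ ⊔ B): entailed.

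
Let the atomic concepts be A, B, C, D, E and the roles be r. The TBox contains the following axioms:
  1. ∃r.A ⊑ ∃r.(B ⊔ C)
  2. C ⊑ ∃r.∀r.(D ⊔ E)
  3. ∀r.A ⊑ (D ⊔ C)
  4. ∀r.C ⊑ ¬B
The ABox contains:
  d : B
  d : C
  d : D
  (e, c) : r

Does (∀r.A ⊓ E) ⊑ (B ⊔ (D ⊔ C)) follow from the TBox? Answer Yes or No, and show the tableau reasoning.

Yes

1. (∀r.A ⊓ E) ⊑ (B ⊔ (D ⊔ C))  ⇔  ((∀r.A ⊓ E) ⊓ (¬B ⊓ (¬D ⊓ ¬C))) unsat w.r.t. T
   all branches close; clash {C, ¬C} at x₀
2. Hence (∀r.A ⊓ E) ⊑ (B ⊔ (D ⊔ C)): entailed.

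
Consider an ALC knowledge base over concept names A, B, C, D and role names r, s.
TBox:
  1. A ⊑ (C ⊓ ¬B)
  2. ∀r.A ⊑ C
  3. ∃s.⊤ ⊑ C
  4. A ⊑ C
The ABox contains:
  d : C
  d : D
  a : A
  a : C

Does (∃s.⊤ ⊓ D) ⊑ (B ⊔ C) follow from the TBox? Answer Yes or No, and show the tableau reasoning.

1. (∃s.⊤ ⊓ D) ⊑ (B ⊔ C)  ⇔  ((∃s.⊤ ⊓ D) ⊓ (¬B ⊓ ¬C)) unsat w.r.t. T
   all branches close; clash {C, ¬C} at x₀
2. Hence (∃s.⊤ ⊓ D) ⊑ (B ⊔ C): entailed.

Yes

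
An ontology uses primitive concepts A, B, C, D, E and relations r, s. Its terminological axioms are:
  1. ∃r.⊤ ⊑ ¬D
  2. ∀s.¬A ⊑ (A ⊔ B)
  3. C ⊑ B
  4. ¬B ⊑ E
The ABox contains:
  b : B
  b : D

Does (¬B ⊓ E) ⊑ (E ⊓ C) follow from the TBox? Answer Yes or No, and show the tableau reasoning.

No

1. (¬B ⊓ E) ⊑ (E ⊓ C)  ⇔  ((¬B ⊓ E) ⊓ (¬E ⊔ ¬C)) unsat w.r.t. T
   open: L(x₀) ⊇ {E, ¬B, ¬C, ∀r.⊥, ∃s.A} (+ ∃-successors)
2. Hence (¬B ⊓ E) ⊑ (E ⊓ C): not entailed.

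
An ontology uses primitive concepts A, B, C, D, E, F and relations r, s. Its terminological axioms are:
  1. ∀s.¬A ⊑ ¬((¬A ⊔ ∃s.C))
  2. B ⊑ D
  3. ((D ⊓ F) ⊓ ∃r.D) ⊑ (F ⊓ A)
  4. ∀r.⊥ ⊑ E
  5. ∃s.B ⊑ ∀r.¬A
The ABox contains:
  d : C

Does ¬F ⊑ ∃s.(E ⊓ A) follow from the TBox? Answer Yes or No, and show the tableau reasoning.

No

1. ¬F ⊑ ∃s.(E ⊓ A)  ⇔  (¬F ⊓ ∀s.(¬E ⊔ ¬A)) unsat w.r.t. T
   open: L(x₀) ⊇ {¬B, ¬F, ∀s.(¬E ⊔ ¬A), ∀s.¬B, ∃r.⊤, …} (+ ∃-successors)
2. Hence ¬F ⊑ ∃s.(E ⊓ A): not entailed.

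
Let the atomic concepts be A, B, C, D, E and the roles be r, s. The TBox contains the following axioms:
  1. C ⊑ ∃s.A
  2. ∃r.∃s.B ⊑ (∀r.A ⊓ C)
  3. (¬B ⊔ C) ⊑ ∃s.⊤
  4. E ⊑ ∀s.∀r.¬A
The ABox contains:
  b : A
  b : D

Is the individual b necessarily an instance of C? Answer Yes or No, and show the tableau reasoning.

1. b : C?  L(b) = {A, D} ∪ {¬C}
   open: L(b) ⊇ {A, B, D, ¬C, ¬E, …} — b ∉ C possible
2. Hence b : C: not entailed.

No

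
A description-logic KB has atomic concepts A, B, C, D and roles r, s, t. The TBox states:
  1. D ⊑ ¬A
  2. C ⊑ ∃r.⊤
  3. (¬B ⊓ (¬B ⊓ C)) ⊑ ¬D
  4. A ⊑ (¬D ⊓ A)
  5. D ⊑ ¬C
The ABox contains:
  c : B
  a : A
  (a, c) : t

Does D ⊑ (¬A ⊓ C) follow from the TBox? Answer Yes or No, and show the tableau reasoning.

No

1. D ⊑ (¬A ⊓ C)  ⇔  (D ⊓ (A ⊔ ¬C)) unsat w.r.t. T
   apply at x₀: D⊑¬A; D⊑¬C
   open: L(x₀) ⊇ {B, D, ¬A, ¬C}
2. Hence D ⊑ (¬A ⊓ C): not entailed.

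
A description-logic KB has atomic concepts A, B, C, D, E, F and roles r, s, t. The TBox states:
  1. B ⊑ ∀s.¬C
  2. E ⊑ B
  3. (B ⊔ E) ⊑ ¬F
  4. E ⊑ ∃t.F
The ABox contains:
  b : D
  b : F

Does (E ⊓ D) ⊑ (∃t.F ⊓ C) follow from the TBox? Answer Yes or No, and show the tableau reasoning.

1. (E ⊓ D) ⊑ (∃t.F ⊓ C)  ⇔  ((E ⊓ D) ⊓ (∀t.¬F ⊔ ¬C)) unsat w.r.t. T
   apply at x₀: E⊑B; E⊑∃t.F
   open: L(x₀) ⊇ {B, D, E, ¬C, ¬F, …} (+ ∃-successors)
2. Hence (E ⊓ D) ⊑ (∃t.F ⊓ C): not entailed.

No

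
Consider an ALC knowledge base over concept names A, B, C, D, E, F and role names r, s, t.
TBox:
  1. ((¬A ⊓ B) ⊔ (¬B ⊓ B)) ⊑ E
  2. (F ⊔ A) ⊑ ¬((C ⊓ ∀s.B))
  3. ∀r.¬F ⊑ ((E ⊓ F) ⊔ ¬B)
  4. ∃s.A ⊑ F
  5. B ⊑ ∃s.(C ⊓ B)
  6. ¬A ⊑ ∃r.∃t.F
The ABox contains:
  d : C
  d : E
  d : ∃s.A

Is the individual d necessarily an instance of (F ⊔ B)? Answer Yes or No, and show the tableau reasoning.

Yes

1. d : (F ⊔ B)?  L(d) = {C, E, ∃s.A} ∪ {(¬F ⊓ ¬B)}
   clash {F, ¬F} at d — d ∈ (F ⊔ B)
2. Hence d : (F ⊔ B): entailed.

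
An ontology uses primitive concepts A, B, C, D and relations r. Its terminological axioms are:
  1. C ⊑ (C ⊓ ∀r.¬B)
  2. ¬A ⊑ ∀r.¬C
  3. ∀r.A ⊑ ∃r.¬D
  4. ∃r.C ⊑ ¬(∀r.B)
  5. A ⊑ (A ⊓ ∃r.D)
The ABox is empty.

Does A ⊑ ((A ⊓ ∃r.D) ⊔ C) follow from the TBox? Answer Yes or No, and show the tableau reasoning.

Yes

1. A ⊑ ((A ⊓ ∃r.D) ⊔ C)  ⇔  (A ⊓ ((¬A ⊔ ∀r.¬D) ⊓ ¬C)) unsat w.r.t. T
   all branches close; clash {D, ¬D} at an ∃-successor
2. Hence A ⊑ ((A ⊓ ∃r.D) ⊔ C): entailed.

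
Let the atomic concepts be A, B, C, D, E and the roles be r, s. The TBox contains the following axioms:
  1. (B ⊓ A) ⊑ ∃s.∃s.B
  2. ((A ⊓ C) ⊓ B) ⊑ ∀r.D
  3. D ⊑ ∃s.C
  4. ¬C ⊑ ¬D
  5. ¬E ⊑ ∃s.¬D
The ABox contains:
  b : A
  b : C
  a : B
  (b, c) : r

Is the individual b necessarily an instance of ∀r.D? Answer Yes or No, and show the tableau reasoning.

No

1. b : ∀r.D?  L(b) = {A, C} ∪ {∃r.¬D}
   open: L(b) ⊇ {A, C, E, ¬B, ¬D, …} (+ ∃-successors) — b ∉ ∀r.D possible
2. Hence b : ∀r.D: not entailed.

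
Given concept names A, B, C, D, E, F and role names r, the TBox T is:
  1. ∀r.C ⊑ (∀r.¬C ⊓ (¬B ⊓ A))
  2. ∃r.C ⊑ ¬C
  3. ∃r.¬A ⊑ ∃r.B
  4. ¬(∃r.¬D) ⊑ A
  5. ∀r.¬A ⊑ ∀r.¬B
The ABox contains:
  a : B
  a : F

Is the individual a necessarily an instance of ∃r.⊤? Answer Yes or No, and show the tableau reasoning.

1. a : ∃r.⊤?  L(a) = {B, F} ∪ {∀r.⊥}
   clash {B, ¬B} at a — a ∈ ∃r.⊤
2. Hence a : ∃r.⊤: entailed.

Yes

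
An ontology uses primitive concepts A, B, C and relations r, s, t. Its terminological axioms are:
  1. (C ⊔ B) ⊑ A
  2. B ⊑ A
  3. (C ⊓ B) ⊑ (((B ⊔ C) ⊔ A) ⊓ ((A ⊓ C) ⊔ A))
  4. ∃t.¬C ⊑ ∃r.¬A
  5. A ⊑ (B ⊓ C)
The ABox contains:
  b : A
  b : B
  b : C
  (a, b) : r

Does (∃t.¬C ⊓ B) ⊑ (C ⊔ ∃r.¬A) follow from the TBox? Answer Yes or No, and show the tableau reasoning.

Yes

1. (∃t.¬C ⊓ B) ⊑ (C ⊔ ∃r.¬A)  ⇔  ((∃t.¬C ⊓ B) ⊓ (¬C ⊓ ∀r.A)) unsat w.r.t. T
   all branches close; clash {C, ¬C} at x₀
2. Hence (∃t.¬C ⊓ B) ⊑ (C ⊔ ∃r.¬A): entailed.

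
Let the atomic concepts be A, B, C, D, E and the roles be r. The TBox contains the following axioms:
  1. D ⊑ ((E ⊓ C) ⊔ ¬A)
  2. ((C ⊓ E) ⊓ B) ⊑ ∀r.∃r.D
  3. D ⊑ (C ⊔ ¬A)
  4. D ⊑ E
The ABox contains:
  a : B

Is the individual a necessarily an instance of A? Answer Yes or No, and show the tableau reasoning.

1. a : A?  L(a) = {B} ∪ {¬A}
   open: L(a) ⊇ {B, ¬A, ¬C, ¬D} — a ∉ A possible
2. Hence a : A: not entailed.

No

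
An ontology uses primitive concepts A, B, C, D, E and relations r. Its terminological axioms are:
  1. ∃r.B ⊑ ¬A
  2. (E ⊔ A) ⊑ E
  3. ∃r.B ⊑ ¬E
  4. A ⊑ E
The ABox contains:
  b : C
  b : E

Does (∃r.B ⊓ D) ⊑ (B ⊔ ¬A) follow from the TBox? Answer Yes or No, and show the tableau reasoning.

Yes

1. (∃r.B ⊓ D) ⊑ (B ⊔ ¬A)  ⇔  ((∃r.B ⊓ D) ⊓ (¬B ⊓ A)) unsat w.r.t. T
   all branches close; clash {A, ¬A} at x₀
2. Hence (∃r.B ⊓ D) ⊑ (B ⊔ ¬A): entailed.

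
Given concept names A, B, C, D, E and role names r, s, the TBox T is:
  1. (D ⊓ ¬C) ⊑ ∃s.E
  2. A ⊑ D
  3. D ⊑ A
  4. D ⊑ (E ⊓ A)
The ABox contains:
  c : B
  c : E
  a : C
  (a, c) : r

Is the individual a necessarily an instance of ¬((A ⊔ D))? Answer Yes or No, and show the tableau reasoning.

No

1. a : ¬((A ⊔ D))?  L(a) = {C} ∪ {(A ⊔ D)}
   open: L(a) ⊇ {A, C, D, E} — a ∉ ¬((A ⊔ D)) possible
2. Hence a : ¬((A ⊔ D)): not entailed.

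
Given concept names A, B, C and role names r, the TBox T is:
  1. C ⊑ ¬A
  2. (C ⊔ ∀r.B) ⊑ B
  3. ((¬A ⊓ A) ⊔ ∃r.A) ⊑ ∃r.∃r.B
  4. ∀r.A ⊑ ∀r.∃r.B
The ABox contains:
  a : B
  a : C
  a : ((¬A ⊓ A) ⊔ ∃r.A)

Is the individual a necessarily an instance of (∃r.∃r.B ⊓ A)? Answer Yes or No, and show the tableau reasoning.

No

1. a : (∃r.∃r.B ⊓ A)?  L(a) = {B, C, ((¬A ⊓ A) ⊔ ∃r.A)} ∪ {(∀r.∀r.¬B ⊔ ¬A)}
   apply at a: C⊑¬A; ((¬A ⊓ A) ⊔ ∃r.A)⊑∃r.∃r.B
   open: L(a) ⊇ {B, C, ¬A, ∃r.A, ∃r.¬A, …} (+ ∃-successors) — a ∉ (∃r.∃r.B ⊓ A) possible
2. Hence a : (∃r.∃r.B ⊓ A): not entailed.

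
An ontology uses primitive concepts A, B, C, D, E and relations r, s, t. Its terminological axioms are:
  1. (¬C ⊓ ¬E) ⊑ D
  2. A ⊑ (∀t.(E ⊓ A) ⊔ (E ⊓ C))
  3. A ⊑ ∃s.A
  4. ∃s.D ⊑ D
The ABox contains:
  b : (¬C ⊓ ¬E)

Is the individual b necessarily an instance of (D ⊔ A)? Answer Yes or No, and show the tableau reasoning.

1. b : (D ⊔ A)?  L(b) = {(¬C ⊓ ¬E)} ∪ {(¬D ⊓ ¬A)}
   clash {D, ¬D} at b — b ∈ (D ⊔ A)
2. Hence b : (D ⊔ A): entailed.

Yes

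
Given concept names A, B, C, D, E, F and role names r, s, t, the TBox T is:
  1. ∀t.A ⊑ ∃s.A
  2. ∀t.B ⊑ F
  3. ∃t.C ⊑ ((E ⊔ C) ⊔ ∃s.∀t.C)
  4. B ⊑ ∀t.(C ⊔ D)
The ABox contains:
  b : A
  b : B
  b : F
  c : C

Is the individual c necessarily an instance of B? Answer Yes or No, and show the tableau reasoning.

1. c : B?  L(c) = {C} ∪ {¬B}
   open: L(c) ⊇ {C, ¬B, ∀t.¬C, ∃t.¬A, ∃t.¬B} (+ ∃-successors) — c ∉ B possible
2. Hence c : B: not entailed.

No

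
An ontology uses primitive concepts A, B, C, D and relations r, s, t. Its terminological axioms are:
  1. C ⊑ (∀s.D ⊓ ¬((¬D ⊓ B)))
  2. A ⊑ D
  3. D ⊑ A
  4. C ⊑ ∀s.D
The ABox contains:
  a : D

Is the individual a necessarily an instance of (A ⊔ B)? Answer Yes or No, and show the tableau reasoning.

Yes

1. a : (A ⊔ B)?  L(a) = {D} ∪ {(¬A ⊓ ¬B)}
   clash {A, ¬A} at a — a ∈ (A ⊔ B)
2. Hence a : (A ⊔ B): entailed.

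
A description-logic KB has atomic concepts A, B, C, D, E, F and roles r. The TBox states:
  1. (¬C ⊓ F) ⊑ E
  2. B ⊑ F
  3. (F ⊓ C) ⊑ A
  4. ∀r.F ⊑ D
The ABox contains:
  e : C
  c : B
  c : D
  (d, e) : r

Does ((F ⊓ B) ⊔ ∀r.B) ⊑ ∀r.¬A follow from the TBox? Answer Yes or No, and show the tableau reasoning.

1. ((F ⊓ B) ⊔ ∀r.B) ⊑ ∀r.¬A  ⇔  (((F ⊓ B) ⊔ ∀r.B) ⊓ ∃r.A) unsat w.r.t. T
   open: L(x₀) ⊇ {A, B, C, F, ∃r.A, …} (+ ∃-successors)
2. Hence ((F ⊓ B) ⊔ ∀r.B) ⊑ ∀r.¬A: not entailed.

No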